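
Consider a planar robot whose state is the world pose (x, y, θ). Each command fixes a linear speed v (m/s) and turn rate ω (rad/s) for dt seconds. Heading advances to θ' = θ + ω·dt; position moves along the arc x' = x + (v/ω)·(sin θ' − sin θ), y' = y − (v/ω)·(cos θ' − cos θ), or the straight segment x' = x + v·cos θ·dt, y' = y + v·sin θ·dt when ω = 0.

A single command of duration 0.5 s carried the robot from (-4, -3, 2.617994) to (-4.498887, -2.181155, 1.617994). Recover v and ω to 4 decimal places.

v = 2.0000, ω = -2.0000

Δθ = 1.617994 − 2.617994 = -1.000000
ω = Δθ/dt = -1.000000/0.5 = -2.0000
R = −Δy/(cos θ' − cos θ) = -1.0000
v = R·ω = -1.0000·-2.0000 = 2.0000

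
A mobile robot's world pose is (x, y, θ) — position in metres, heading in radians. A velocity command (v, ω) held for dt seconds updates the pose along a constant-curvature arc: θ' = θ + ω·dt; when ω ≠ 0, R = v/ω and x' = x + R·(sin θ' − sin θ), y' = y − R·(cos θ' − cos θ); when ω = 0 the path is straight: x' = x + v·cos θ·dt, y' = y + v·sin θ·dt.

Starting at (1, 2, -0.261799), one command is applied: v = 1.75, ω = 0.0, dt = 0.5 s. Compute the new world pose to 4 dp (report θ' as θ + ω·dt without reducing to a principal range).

θ' = -0.2618 + 0.0·0.5 = -0.2618
ω = 0 → straight: x' = 1 + 1.75·cos(-0.2618)·0.5 = 1.8452
y' = 2 + 1.75·sin(-0.2618)·0.5 = 1.7735

(1.8452, 1.7735, -0.2618)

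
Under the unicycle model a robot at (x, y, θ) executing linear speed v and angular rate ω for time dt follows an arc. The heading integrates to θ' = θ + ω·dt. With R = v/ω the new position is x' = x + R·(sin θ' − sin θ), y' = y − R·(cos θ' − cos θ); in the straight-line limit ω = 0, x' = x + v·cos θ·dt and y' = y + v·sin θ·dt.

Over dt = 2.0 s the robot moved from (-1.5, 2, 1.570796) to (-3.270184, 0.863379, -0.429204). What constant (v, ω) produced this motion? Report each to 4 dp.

Δθ = -0.429204 − 1.570796 = -2.000000
ω = Δθ/dt = -2.000000/2.0 = -1.0000
R = Δx/(sin θ' − sin θ) = 1.2500
v = R·ω = 1.2500·-1.0000 = -1.2500

v = -1.2500, ω = -1.0000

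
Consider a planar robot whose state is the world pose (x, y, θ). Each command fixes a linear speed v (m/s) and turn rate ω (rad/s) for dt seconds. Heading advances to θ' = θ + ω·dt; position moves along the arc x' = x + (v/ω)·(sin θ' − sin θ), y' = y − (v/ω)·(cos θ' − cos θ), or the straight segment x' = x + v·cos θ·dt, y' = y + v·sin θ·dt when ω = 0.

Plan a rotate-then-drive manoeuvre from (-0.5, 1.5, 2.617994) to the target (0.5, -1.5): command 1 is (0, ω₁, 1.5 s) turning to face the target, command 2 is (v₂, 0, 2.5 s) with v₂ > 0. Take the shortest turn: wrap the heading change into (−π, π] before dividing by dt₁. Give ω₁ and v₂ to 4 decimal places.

heading to target = atan2(-1.5−1.5, 0.5−-0.5) = -1.2490
Δθ = wrap(-1.2490 − 2.6180) = 2.4161; ω₁ = Δθ/dt₁ = 1.6108
distance = √((0.5−-0.5)² + (-1.5−1.5)²) = 3.1623; v₂ = distance/dt₂ = 1.2649

ω₁ = 1.6108, v₂ = 1.2649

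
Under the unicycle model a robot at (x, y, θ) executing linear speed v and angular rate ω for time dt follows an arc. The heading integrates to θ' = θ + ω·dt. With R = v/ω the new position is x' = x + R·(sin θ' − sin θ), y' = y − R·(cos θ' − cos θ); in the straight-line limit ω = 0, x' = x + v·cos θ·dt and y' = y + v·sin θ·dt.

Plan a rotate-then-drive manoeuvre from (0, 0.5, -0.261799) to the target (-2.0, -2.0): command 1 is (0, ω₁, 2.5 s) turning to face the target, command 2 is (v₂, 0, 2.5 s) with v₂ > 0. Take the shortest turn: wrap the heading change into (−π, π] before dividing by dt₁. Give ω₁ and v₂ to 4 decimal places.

ω₁ = -0.7935, v₂ = 1.2806

heading to target = atan2(-2−0.5, -2−0) = -2.2455
Δθ = wrap(-2.2455 − -0.2618) = -1.9837; ω₁ = Δθ/dt₁ = -0.7935
distance = √((-2−0)² + (-2−0.5)²) = 3.2016; v₂ = distance/dt₂ = 1.2806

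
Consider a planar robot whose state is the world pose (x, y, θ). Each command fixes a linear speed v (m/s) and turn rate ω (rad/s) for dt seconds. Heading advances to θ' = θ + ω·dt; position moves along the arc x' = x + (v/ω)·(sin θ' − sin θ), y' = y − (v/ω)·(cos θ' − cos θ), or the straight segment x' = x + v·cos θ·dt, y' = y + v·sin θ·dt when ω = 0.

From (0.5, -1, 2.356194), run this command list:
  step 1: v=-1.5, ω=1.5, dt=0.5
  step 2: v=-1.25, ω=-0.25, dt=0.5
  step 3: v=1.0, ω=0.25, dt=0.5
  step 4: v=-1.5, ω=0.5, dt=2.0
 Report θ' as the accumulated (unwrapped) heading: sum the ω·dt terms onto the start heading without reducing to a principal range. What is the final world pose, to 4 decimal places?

(3.8677, -0.0156, 4.1062)

step 1: θ'=3.1062 (R=-1.0000) → pose (1.1717, -1.2923, 3.1062)
step 2: θ'=2.9812 (R=5.0000) → pose (1.7933, -1.3533, 2.9812)
step 3: θ'=3.1062 (R=4.0000) → pose (1.2960, -1.3045, 3.1062)
step 4: θ'=4.1062 (R=-3.0000) → pose (3.8677, -0.0156, 4.1062)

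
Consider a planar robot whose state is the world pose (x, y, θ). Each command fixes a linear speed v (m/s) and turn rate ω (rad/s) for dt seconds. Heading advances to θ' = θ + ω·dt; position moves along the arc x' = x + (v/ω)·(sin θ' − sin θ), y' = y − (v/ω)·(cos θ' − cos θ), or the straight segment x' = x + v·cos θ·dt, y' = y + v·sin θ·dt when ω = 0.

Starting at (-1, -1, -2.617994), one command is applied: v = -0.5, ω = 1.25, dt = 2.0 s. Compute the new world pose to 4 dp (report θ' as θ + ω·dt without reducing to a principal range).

(-1.1529, -0.2564, -0.1180)

θ' = -2.6180 + 1.25·2.0 = -0.1180
R = v/ω = -0.5/1.25 = -0.4000
x' = -1 + -0.4000·(sin -0.1180 − sin -2.6180) = -1.1529
y' = -1 − -0.4000·(cos -0.1180 − cos -2.6180) = -0.2564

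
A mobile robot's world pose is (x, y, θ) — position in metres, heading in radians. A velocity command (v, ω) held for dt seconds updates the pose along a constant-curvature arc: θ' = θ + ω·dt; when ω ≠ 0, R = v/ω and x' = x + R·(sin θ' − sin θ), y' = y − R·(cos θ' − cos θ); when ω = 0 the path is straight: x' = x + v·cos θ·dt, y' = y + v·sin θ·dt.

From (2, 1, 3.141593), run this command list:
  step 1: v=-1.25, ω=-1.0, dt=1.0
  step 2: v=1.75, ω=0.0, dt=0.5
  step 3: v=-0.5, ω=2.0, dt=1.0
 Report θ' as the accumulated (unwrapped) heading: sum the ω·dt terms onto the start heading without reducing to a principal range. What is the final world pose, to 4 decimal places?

(2.9998, 1.1617, 4.1416)

step 1: θ'=2.1416 (R=1.2500) → pose (3.0518, 0.4254, 2.1416)
step 2: θ'=2.1416 (straight) → pose (2.5791, 1.1617, 2.1416)
step 3: θ'=4.1416 (R=-0.2500) → pose (2.9998, 1.1617, 4.1416)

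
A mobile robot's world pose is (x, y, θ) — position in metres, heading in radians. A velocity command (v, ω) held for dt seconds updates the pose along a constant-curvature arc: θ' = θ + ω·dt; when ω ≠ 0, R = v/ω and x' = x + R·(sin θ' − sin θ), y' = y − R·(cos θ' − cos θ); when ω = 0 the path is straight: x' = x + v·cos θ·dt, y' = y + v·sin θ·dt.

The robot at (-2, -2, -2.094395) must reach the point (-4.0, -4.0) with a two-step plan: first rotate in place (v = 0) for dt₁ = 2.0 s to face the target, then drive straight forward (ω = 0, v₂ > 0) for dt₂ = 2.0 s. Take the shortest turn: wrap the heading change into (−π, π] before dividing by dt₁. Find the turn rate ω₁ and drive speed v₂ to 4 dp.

heading to target = atan2(-4−-2, -4−-2) = -2.3562
Δθ = wrap(-2.3562 − -2.0944) = -0.2618; ω₁ = Δθ/dt₁ = -0.1309
distance = √((-4−-2)² + (-4−-2)²) = 2.8284; v₂ = distance/dt₂ = 1.4142

ω₁ = -0.1309, v₂ = 1.4142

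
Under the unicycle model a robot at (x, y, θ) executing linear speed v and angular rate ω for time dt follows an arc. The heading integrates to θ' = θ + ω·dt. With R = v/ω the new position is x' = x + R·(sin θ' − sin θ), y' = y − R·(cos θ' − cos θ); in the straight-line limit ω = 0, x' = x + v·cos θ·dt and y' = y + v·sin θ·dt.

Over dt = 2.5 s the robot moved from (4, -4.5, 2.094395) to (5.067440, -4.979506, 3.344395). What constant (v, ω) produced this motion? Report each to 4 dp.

v = -0.5000, ω = 0.5000

Δθ = 3.344395 − 2.094395 = 1.250000
ω = Δθ/dt = 1.250000/2.5 = 0.5000
R = Δx/(sin θ' − sin θ) = -1.0000
v = R·ω = -1.0000·0.5000 = -0.5000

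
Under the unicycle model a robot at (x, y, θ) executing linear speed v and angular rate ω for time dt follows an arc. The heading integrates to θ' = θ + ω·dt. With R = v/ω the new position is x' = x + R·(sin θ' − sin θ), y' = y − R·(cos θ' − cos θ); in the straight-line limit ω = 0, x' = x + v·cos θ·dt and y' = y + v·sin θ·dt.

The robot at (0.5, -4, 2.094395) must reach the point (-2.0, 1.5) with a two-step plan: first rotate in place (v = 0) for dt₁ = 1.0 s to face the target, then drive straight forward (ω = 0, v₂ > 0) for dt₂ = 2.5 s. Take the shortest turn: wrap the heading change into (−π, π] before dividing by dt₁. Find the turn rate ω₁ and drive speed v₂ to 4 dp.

heading to target = atan2(1.5−-4, -2−0.5) = 1.9974
Δθ = wrap(1.9974 − 2.0944) = -0.0970; ω₁ = Δθ/dt₁ = -0.0970
distance = √((-2−0.5)² + (1.5−-4)²) = 6.0415; v₂ = distance/dt₂ = 2.4166

ω₁ = -0.0970, v₂ = 2.4166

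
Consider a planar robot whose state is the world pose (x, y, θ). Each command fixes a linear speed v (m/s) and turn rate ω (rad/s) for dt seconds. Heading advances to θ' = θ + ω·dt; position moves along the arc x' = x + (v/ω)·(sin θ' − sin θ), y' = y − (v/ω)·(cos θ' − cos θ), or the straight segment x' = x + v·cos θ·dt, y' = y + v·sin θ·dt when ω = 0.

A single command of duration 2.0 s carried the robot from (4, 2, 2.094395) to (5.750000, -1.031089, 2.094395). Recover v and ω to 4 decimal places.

Δθ = 2.094395 − 2.094395 = 0.000000
ω = Δθ/dt = 0.000000/2.0 = 0.0000
ω = 0 → v = (Δx·cos θ + Δy·sin θ)/dt = -1.7500

v = -1.7500, ω = 0.0000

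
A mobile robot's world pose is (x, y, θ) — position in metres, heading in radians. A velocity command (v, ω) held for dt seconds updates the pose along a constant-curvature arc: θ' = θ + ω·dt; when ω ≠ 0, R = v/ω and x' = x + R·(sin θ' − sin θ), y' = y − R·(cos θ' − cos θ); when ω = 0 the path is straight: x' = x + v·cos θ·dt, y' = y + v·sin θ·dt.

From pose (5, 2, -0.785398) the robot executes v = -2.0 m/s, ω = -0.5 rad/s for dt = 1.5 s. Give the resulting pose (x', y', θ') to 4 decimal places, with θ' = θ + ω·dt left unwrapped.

(3.8309, 4.6869, -1.5354)

θ' = -0.7854 + -0.5·1.5 = -1.5354
R = v/ω = -2.0/-0.5 = 4.0000
x' = 5 + 4.0000·(sin -1.5354 − sin -0.7854) = 3.8309
y' = 2 − 4.0000·(cos -1.5354 − cos -0.7854) = 4.6869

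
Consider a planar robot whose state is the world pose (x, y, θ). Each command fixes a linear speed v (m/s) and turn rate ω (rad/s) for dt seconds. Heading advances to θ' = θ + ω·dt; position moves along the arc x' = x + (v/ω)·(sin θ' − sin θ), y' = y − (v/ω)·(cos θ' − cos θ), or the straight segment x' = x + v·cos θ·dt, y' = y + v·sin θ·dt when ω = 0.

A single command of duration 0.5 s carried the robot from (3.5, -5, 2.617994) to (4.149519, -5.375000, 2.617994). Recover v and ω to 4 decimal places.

Δθ = 2.617994 − 2.617994 = 0.000000
ω = Δθ/dt = 0.000000/0.5 = 0.0000
ω = 0 → v = (Δx·cos θ + Δy·sin θ)/dt = -1.5000

v = -1.5000, ω = 0.0000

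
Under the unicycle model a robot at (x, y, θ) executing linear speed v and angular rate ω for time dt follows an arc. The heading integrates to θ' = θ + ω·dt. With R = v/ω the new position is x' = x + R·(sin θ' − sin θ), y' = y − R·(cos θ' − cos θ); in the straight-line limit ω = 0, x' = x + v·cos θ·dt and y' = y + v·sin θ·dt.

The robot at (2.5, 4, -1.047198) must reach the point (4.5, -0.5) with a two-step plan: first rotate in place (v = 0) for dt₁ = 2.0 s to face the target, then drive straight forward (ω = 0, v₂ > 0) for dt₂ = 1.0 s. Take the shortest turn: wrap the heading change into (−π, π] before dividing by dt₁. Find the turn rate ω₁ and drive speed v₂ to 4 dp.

heading to target = atan2(-0.5−4, 4.5−2.5) = -1.1526
Δθ = wrap(-1.1526 − -1.0472) = -0.1054; ω₁ = Δθ/dt₁ = -0.0527
distance = √((4.5−2.5)² + (-0.5−4)²) = 4.9244; v₂ = distance/dt₂ = 4.9244

ω₁ = -0.0527, v₂ = 4.9244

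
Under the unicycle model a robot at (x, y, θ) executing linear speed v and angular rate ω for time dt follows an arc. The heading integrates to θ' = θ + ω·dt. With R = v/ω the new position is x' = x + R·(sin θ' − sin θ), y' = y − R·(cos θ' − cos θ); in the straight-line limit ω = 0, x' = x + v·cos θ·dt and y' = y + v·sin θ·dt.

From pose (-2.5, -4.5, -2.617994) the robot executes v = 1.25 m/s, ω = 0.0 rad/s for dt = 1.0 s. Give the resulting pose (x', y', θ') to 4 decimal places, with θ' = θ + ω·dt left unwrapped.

θ' = -2.6180 + 0.0·1.0 = -2.6180
ω = 0 → straight: x' = -2.5 + 1.25·cos(-2.6180)·1.0 = -3.5825
y' = -4.5 + 1.25·sin(-2.6180)·1.0 = -5.1250

(-3.5825, -5.1250, -2.6180)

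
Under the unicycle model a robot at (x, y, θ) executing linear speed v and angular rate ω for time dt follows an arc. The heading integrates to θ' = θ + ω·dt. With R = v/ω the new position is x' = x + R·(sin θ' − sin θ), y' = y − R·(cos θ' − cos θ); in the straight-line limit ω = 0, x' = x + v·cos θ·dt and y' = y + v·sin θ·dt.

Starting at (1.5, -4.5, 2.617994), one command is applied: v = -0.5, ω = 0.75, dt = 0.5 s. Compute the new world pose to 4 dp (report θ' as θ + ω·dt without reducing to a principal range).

(1.7346, -4.5820, 2.9930)

θ' = 2.6180 + 0.75·0.5 = 2.9930
R = v/ω = -0.5/0.75 = -0.6667
x' = 1.5 + -0.6667·(sin 2.9930 − sin 2.6180) = 1.7346
y' = -4.5 − -0.6667·(cos 2.9930 − cos 2.6180) = -4.5820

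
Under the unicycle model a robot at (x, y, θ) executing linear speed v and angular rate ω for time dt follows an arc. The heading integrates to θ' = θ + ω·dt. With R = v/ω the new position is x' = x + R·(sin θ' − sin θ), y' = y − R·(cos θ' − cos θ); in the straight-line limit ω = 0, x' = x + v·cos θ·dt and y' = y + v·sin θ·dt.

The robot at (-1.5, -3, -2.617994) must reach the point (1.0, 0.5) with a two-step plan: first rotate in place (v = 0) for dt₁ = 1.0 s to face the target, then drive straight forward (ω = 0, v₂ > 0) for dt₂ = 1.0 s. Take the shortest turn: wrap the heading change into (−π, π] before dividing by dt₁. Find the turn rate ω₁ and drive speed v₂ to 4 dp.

heading to target = atan2(0.5−-3, 1−-1.5) = 0.9505
Δθ = wrap(0.9505 − -2.6180) = -2.7146; ω₁ = Δθ/dt₁ = -2.7146
distance = √((1−-1.5)² + (0.5−-3)²) = 4.3012; v₂ = distance/dt₂ = 4.3012

ω₁ = -2.7146, v₂ = 4.3012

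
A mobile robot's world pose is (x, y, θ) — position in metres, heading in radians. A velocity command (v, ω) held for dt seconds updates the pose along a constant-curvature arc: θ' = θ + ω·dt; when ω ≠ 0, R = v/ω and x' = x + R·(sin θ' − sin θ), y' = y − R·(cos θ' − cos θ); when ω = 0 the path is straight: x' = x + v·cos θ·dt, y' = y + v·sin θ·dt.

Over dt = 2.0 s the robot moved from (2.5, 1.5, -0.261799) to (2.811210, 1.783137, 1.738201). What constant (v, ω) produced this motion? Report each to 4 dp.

v = 0.2500, ω = 1.0000

Δθ = 1.738201 − -0.261799 = 2.000000
ω = Δθ/dt = 2.000000/2.0 = 1.0000
R = Δx/(sin θ' − sin θ) = 0.2500
v = R·ω = 0.2500·1.0000 = 0.2500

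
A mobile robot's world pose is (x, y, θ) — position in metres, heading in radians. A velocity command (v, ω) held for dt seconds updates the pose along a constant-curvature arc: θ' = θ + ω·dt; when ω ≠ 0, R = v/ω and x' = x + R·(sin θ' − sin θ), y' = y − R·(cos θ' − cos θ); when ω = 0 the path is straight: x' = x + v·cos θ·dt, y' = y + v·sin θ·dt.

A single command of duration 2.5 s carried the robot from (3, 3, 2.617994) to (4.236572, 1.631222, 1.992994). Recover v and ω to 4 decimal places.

v = -0.7500, ω = -0.2500

Δθ = 1.992994 − 2.617994 = -0.625000
ω = Δθ/dt = -0.625000/2.5 = -0.2500
R = −Δy/(cos θ' − cos θ) = 3.0000
v = R·ω = 3.0000·-0.2500 = -0.7500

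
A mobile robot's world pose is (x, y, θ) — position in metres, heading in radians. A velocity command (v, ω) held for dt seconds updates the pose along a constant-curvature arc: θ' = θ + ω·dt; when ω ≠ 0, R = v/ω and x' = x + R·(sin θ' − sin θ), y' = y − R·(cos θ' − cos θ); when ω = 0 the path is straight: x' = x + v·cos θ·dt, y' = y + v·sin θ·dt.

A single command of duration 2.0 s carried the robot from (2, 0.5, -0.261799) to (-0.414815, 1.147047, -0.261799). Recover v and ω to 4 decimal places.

Δθ = -0.261799 − -0.261799 = 0.000000
ω = Δθ/dt = 0.000000/2.0 = 0.0000
ω = 0 → v = (Δx·cos θ + Δy·sin θ)/dt = -1.2500

v = -1.2500, ω = 0.0000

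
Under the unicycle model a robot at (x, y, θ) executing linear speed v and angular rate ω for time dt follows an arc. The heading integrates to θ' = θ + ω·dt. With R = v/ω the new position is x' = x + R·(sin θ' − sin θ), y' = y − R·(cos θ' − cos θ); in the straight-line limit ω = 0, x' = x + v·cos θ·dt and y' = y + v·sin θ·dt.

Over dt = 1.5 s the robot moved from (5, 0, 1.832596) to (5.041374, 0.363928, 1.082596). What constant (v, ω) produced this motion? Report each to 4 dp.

Δθ = 1.082596 − 1.832596 = -0.750000
ω = Δθ/dt = -0.750000/1.5 = -0.5000
R = −Δy/(cos θ' − cos θ) = -0.5000
v = R·ω = -0.5000·-0.5000 = 0.2500

v = 0.2500, ω = -0.5000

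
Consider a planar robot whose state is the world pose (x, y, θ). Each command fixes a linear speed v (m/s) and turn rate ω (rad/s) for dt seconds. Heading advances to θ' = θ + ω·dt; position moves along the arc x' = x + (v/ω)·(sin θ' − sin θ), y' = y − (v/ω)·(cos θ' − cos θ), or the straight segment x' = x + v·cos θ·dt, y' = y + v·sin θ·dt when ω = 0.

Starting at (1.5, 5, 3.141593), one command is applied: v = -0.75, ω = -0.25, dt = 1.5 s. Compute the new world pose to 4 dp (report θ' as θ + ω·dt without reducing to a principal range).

(2.5988, 4.7915, 2.7666)

θ' = 3.1416 + -0.25·1.5 = 2.7666
R = v/ω = -0.75/-0.25 = 3.0000
x' = 1.5 + 3.0000·(sin 2.7666 − sin 3.1416) = 2.5988
y' = 5 − 3.0000·(cos 2.7666 − cos 3.1416) = 4.7915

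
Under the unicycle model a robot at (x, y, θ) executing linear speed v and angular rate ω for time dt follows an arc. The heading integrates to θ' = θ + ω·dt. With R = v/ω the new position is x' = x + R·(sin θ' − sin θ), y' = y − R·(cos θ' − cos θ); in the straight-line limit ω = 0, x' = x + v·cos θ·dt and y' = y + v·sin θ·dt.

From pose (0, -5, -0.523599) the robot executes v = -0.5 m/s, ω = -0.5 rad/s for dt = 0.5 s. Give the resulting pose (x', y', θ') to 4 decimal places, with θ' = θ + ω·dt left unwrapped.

(-0.1987, -4.8494, -0.7736)

θ' = -0.5236 + -0.5·0.5 = -0.7736
R = v/ω = -0.5/-0.5 = 1.0000
x' = 0 + 1.0000·(sin -0.7736 − sin -0.5236) = -0.1987
y' = -5 − 1.0000·(cos -0.7736 − cos -0.5236) = -4.8494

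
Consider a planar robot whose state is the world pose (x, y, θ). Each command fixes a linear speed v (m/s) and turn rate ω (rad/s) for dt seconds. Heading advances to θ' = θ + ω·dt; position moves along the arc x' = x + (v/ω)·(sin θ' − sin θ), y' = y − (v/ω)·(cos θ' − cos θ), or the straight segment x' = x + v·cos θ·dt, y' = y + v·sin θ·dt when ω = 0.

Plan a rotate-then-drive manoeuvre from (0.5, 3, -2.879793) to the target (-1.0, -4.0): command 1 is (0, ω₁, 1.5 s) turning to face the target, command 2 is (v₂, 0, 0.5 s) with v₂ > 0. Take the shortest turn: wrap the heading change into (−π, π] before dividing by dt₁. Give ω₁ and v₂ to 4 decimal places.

ω₁ = 0.7319, v₂ = 14.3178

heading to target = atan2(-4−3, -1−0.5) = -1.7819
Δθ = wrap(-1.7819 − -2.8798) = 1.0979; ω₁ = Δθ/dt₁ = 0.7319
distance = √((-1−0.5)² + (-4−3)²) = 7.1589; v₂ = distance/dt₂ = 14.3178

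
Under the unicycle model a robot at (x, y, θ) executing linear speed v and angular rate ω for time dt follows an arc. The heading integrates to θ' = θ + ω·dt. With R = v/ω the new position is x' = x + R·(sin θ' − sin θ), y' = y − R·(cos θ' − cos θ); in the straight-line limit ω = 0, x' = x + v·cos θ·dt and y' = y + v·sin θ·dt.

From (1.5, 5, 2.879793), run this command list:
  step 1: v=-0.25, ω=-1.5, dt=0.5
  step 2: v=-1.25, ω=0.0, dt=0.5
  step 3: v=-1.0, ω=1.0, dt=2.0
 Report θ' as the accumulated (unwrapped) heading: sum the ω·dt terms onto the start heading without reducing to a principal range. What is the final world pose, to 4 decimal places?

(3.6124, 4.3777, 4.1298)

step 1: θ'=2.1298 (R=0.1667) → pose (1.5982, 4.9274, 2.1298)
step 2: θ'=2.1298 (straight) → pose (1.9296, 4.3975, 2.1298)
step 3: θ'=4.1298 (R=-1.0000) → pose (3.6124, 4.3777, 4.1298)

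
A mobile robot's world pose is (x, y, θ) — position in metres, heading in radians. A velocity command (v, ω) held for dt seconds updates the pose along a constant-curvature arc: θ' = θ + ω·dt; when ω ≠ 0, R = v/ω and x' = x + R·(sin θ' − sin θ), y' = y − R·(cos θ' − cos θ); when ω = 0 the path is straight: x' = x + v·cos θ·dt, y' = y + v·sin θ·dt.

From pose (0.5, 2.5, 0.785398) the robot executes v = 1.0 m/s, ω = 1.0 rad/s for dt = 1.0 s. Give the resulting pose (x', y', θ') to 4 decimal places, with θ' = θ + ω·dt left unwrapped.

(0.7700, 3.4201, 1.7854)

θ' = 0.7854 + 1.0·1.0 = 1.7854
R = v/ω = 1.0/1.0 = 1.0000
x' = 0.5 + 1.0000·(sin 1.7854 − sin 0.7854) = 0.7700
y' = 2.5 − 1.0000·(cos 1.7854 − cos 0.7854) = 3.4201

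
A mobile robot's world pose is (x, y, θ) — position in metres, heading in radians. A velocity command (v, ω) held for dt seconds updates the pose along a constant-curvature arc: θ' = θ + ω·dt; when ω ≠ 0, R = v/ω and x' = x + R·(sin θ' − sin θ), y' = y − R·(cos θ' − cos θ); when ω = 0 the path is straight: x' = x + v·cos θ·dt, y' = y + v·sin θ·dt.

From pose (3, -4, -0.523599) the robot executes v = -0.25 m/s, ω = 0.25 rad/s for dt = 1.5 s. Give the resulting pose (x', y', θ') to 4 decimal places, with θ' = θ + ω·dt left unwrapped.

θ' = -0.5236 + 0.25·1.5 = -0.1486
R = v/ω = -0.25/0.25 = -1.0000
x' = 3 + -1.0000·(sin -0.1486 − sin -0.5236) = 2.6481
y' = -4 − -1.0000·(cos -0.1486 − cos -0.5236) = -3.8770

(2.6481, -3.8770, -0.1486)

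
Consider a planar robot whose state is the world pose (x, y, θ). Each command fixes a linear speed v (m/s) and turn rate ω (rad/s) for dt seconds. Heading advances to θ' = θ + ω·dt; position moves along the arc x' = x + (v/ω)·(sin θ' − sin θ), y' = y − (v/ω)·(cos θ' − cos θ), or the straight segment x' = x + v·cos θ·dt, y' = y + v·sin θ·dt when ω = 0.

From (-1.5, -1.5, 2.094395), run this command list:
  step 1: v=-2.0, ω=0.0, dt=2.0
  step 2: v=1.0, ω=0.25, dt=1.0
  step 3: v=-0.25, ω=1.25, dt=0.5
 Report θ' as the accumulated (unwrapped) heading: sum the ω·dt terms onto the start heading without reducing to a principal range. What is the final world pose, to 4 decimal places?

step 1: θ'=2.0944 (straight) → pose (0.5000, -4.9641, 2.0944)
step 2: θ'=2.3444 (R=4.0000) → pose (-0.1025, -4.1692, 2.3444)
step 3: θ'=2.9694 (R=-0.2000) → pose (0.0063, -4.2265, 2.9694)

(0.0063, -4.2265, 2.9694)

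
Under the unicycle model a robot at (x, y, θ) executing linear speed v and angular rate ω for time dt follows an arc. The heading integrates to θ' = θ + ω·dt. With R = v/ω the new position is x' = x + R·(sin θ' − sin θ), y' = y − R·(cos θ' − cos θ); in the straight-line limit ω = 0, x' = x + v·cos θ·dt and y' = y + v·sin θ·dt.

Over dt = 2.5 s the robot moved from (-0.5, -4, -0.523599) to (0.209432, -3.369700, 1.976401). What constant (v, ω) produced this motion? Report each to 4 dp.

Δθ = 1.976401 − -0.523599 = 2.500000
ω = Δθ/dt = 2.500000/2.5 = 1.0000
R = Δx/(sin θ' − sin θ) = 0.5000
v = R·ω = 0.5000·1.0000 = 0.5000

v = 0.5000, ω = 1.0000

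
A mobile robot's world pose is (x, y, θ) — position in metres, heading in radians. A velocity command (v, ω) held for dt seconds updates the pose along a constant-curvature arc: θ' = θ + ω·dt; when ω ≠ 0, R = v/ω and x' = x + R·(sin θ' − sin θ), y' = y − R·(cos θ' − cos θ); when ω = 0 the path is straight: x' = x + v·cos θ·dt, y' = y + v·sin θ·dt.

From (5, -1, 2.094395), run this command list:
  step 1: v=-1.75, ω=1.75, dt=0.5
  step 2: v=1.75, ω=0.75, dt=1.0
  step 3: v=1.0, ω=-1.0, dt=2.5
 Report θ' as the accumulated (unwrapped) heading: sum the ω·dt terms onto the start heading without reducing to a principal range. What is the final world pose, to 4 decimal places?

step 1: θ'=2.9694 (R=-1.0000) → pose (5.6947, -1.4852, 2.9694)
step 2: θ'=3.7194 (R=2.3333) → pose (4.0204, -1.8295, 3.7194)
step 3: θ'=1.2194 (R=-1.0000) → pose (2.5354, -0.6476, 1.2194)

(2.5354, -0.6476, 1.2194)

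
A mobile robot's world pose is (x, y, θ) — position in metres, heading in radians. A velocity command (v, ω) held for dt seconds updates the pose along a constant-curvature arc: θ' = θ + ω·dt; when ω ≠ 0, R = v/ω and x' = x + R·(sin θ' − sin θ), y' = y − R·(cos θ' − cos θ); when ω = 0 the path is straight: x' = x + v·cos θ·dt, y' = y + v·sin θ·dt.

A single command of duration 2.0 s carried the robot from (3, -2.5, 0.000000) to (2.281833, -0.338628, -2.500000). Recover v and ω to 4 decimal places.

v = -1.5000, ω = -1.2500

Δθ = -2.500000 − 0.000000 = -2.500000
ω = Δθ/dt = -2.500000/2.0 = -1.2500
R = −Δy/(cos θ' − cos θ) = 1.2000
v = R·ω = 1.2000·-1.2500 = -1.5000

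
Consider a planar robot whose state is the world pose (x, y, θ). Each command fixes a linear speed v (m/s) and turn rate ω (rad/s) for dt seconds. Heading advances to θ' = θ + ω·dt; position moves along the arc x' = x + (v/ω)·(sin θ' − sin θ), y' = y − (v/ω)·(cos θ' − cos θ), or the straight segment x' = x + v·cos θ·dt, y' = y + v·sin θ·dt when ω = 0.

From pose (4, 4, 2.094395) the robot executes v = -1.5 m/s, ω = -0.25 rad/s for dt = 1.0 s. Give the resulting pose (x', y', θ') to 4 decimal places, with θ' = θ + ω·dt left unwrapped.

(4.5807, 2.6212, 1.8444)

θ' = 2.0944 + -0.25·1.0 = 1.8444
R = v/ω = -1.5/-0.25 = 6.0000
x' = 4 + 6.0000·(sin 1.8444 − sin 2.0944) = 4.5807
y' = 4 − 6.0000·(cos 1.8444 − cos 2.0944) = 2.6212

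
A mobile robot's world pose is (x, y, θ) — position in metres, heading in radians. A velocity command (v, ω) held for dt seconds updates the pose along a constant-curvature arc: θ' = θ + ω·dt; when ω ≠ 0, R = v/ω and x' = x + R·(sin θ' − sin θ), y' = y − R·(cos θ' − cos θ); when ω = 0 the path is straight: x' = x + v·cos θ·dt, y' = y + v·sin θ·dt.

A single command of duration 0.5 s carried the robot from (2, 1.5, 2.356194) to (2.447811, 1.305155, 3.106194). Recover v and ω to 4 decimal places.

Δθ = 3.106194 − 2.356194 = 0.750000
ω = Δθ/dt = 0.750000/0.5 = 1.5000
R = Δx/(sin θ' − sin θ) = -0.6667
v = R·ω = -0.6667·1.5000 = -1.0000

v = -1.0000, ω = 1.5000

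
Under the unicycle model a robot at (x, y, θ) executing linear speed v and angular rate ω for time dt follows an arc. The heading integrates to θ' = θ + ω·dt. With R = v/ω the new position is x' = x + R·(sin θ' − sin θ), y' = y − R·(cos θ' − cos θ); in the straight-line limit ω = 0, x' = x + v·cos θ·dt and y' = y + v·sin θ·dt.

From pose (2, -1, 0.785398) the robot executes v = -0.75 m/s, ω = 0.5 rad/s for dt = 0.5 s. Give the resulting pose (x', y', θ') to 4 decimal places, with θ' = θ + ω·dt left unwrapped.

θ' = 0.7854 + 0.5·0.5 = 1.0354
R = v/ω = -0.75/0.5 = -1.5000
x' = 2 + -1.5000·(sin 1.0354 − sin 0.7854) = 1.7706
y' = -1 − -1.5000·(cos 1.0354 − cos 0.7854) = -1.2954

(1.7706, -1.2954, 1.0354)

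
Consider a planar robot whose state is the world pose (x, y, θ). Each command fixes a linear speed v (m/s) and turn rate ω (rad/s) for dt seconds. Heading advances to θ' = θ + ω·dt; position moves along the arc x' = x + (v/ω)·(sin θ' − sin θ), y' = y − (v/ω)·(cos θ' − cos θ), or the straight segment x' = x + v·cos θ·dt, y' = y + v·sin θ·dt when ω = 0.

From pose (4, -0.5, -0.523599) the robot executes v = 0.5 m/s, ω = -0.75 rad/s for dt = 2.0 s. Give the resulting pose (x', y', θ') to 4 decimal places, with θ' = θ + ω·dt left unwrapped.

(4.2661, -1.3690, -2.0236)

θ' = -0.5236 + -0.75·2.0 = -2.0236
R = v/ω = 0.5/-0.75 = -0.6667
x' = 4 + -0.6667·(sin -2.0236 − sin -0.5236) = 4.2661
y' = -0.5 − -0.6667·(cos -2.0236 − cos -0.5236) = -1.3690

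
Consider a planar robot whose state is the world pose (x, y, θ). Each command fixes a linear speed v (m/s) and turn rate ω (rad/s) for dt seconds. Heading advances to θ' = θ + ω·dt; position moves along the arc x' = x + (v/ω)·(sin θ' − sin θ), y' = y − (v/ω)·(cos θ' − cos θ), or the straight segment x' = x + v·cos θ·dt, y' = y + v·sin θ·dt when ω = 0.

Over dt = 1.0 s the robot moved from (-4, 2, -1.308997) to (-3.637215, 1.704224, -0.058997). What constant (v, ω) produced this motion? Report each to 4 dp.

v = 0.5000, ω = 1.2500

Δθ = -0.058997 − -1.308997 = 1.250000
ω = Δθ/dt = 1.250000/1.0 = 1.2500
R = Δx/(sin θ' − sin θ) = 0.4000
v = R·ω = 0.4000·1.2500 = 0.5000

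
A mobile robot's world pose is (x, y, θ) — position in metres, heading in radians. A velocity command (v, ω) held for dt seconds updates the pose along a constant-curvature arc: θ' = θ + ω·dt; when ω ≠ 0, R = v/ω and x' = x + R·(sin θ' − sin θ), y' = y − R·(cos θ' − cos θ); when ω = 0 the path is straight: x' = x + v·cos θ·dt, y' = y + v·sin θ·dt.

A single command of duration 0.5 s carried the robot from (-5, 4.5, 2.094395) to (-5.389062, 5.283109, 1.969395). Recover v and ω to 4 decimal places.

v = 1.7500, ω = -0.2500

Δθ = 1.969395 − 2.094395 = -0.125000
ω = Δθ/dt = -0.125000/0.5 = -0.2500
R = −Δy/(cos θ' − cos θ) = -7.0000
v = R·ω = -7.0000·-0.2500 = 1.7500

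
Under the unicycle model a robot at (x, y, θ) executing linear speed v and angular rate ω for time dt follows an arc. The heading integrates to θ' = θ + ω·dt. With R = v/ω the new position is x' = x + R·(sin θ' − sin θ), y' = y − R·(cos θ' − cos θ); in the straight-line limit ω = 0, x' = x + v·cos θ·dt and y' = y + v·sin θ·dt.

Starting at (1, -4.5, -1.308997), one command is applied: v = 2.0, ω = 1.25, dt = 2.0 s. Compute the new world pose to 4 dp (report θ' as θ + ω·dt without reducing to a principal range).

(4.0315, -4.6791, 1.1910)

θ' = -1.3090 + 1.25·2.0 = 1.1910
R = v/ω = 2.0/1.25 = 1.6000
x' = 1 + 1.6000·(sin 1.1910 − sin -1.3090) = 4.0315
y' = -4.5 − 1.6000·(cos 1.1910 − cos -1.3090) = -4.6791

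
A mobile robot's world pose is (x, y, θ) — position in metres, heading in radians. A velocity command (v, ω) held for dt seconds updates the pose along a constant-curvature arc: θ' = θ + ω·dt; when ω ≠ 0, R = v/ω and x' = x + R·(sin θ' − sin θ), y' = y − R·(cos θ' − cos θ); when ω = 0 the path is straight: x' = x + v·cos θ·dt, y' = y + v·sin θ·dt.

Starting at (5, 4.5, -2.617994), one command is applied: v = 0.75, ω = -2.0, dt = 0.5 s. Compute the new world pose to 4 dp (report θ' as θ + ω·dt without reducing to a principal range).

θ' = -2.6180 + -2.0·0.5 = -3.6180
R = v/ω = 0.75/-2.0 = -0.3750
x' = 5 + -0.3750·(sin -3.6180 − sin -2.6180) = 4.6405
y' = 4.5 − -0.3750·(cos -3.6180 − cos -2.6180) = 4.4915

(4.6405, 4.4915, -3.6180)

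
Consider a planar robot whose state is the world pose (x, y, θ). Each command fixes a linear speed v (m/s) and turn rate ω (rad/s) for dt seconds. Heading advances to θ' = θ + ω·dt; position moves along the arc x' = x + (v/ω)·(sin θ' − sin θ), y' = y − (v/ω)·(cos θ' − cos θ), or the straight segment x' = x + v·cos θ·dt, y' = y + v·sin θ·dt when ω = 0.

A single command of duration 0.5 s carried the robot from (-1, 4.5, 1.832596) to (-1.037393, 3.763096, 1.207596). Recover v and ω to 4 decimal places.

Δθ = 1.207596 − 1.832596 = -0.625000
ω = Δθ/dt = -0.625000/0.5 = -1.2500
R = −Δy/(cos θ' − cos θ) = 1.2000
v = R·ω = 1.2000·-1.2500 = -1.5000

v = -1.5000, ω = -1.2500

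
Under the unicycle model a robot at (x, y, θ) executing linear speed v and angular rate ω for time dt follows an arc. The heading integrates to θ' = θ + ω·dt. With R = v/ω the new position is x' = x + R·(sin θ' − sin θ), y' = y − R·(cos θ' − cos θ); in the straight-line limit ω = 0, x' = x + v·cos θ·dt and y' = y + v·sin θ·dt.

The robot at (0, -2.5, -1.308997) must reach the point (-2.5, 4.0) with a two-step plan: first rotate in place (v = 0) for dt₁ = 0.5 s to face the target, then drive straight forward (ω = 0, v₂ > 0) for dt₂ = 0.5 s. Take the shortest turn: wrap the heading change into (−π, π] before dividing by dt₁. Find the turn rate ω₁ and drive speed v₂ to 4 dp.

ω₁ = -6.0724, v₂ = 13.9284

heading to target = atan2(4−-2.5, -2.5−0) = 1.9380
Δθ = wrap(1.9380 − -1.3090) = -3.0362; ω₁ = Δθ/dt₁ = -6.0724
distance = √((-2.5−0)² + (4−-2.5)²) = 6.9642; v₂ = distance/dt₂ = 13.9284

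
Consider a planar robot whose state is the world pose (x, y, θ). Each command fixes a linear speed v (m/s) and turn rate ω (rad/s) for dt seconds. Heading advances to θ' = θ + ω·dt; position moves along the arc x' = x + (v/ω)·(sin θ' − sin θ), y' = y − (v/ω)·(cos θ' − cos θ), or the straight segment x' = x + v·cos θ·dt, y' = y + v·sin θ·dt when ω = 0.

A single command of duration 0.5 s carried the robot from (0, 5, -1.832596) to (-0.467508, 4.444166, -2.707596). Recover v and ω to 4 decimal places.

v = 1.5000, ω = -1.7500

Δθ = -2.707596 − -1.832596 = -0.875000
ω = Δθ/dt = -0.875000/0.5 = -1.7500
R = −Δy/(cos θ' − cos θ) = -0.8571
v = R·ω = -0.8571·-1.7500 = 1.5000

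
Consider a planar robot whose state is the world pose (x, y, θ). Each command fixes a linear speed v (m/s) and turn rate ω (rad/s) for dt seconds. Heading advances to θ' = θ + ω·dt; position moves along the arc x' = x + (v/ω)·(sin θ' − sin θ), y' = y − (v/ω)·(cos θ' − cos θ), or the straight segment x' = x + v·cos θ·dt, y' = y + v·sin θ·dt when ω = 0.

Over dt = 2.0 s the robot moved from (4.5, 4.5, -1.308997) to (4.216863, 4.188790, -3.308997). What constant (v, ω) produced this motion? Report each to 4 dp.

v = 0.2500, ω = -1.0000

Δθ = -3.308997 − -1.308997 = -2.000000
ω = Δθ/dt = -2.000000/2.0 = -1.0000
R = −Δy/(cos θ' − cos θ) = -0.2500
v = R·ω = -0.2500·-1.0000 = 0.2500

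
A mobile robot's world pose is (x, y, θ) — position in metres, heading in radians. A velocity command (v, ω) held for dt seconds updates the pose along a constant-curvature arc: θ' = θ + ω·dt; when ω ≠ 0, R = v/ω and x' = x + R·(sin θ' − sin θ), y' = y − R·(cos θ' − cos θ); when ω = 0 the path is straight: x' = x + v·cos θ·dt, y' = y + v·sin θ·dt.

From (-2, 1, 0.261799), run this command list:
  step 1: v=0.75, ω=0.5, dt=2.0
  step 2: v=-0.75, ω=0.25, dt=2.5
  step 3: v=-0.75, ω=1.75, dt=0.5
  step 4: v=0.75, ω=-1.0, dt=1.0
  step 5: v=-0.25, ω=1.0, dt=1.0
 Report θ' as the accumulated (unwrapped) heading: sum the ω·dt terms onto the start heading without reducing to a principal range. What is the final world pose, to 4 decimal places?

(-1.0099, 0.2527, 2.7618)

step 1: θ'=1.2618 (R=1.5000) → pose (-0.9593, 1.9927, 1.2618)
step 2: θ'=1.8868 (R=-3.0000) → pose (-0.9528, 0.1481, 1.8868)
step 3: θ'=2.7618 (R=-0.4286) → pose (-0.7043, -0.1167, 2.7618)
step 4: θ'=1.7618 (R=-0.7500) → pose (-1.1627, 0.4374, 1.7618)
step 5: θ'=2.7618 (R=-0.2500) → pose (-1.0099, 0.2527, 2.7618)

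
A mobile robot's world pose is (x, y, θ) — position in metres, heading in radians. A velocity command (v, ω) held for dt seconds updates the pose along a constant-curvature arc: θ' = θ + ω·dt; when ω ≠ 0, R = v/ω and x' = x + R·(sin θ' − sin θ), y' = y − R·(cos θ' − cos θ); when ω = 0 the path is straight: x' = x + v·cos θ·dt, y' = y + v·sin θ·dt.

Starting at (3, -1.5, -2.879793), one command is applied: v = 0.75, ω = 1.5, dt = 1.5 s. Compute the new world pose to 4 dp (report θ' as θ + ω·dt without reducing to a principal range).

θ' = -2.8798 + 1.5·1.5 = -0.6298
R = v/ω = 0.75/1.5 = 0.5000
x' = 3 + 0.5000·(sin -0.6298 − sin -2.8798) = 2.8349
y' = -1.5 − 0.5000·(cos -0.6298 − cos -2.8798) = -2.3870

(2.8349, -2.3870, -0.6298)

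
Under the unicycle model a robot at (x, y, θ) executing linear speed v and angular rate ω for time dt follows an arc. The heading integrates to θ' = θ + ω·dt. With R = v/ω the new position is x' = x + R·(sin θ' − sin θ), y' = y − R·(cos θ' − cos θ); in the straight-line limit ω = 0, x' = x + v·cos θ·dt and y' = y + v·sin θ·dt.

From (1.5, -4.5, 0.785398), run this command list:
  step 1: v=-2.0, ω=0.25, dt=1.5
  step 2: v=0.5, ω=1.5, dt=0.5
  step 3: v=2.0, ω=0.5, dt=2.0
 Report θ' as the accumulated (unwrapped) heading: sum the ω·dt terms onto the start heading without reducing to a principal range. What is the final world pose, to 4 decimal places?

(-3.0252, -4.1599, 2.9104)

step 1: θ'=1.1604 (R=-8.0000) → pose (-0.1788, -6.9651, 1.1604)
step 2: θ'=1.9104 (R=0.3333) → pose (-0.1702, -6.7210, 1.9104)
step 3: θ'=2.9104 (R=4.0000) → pose (-3.0252, -4.1599, 2.9104)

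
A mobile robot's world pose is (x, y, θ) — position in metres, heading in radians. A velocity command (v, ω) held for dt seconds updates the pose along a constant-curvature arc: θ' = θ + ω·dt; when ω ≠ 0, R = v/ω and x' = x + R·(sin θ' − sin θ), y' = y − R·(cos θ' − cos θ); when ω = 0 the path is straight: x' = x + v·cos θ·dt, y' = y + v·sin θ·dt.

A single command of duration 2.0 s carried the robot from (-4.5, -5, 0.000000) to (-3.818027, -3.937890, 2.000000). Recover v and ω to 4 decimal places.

Δθ = 2.000000 − 0.000000 = 2.000000
ω = Δθ/dt = 2.000000/2.0 = 1.0000
R = −Δy/(cos θ' − cos θ) = 0.7500
v = R·ω = 0.7500·1.0000 = 0.7500

v = 0.7500, ω = 1.0000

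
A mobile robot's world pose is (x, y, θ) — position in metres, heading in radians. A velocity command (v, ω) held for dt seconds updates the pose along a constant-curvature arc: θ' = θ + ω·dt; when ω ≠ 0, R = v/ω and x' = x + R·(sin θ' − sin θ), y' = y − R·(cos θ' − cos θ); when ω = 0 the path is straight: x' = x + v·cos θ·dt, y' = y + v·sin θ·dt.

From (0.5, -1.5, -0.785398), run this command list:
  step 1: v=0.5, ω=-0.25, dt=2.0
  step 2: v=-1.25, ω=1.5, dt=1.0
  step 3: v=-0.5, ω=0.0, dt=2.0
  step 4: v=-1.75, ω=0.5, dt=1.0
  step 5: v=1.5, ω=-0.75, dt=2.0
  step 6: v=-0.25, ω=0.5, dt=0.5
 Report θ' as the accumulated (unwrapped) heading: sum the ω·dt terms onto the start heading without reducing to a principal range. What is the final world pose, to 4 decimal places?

(0.1289, -2.7805, -0.5354)

step 1: θ'=-1.2854 (R=-2.0000) → pose (1.0049, -2.3511, -1.2854)
step 2: θ'=0.2146 (R=-0.8333) → pose (0.0278, -1.7715, 0.2146)
step 3: θ'=0.2146 (straight) → pose (-0.9493, -1.9845, 0.2146)
step 4: θ'=0.7146 (R=-3.5000) → pose (-2.4975, -2.7605, 0.7146)
step 5: θ'=-0.7854 (R=-2.0000) → pose (0.2273, -2.8570, -0.7854)
step 6: θ'=-0.5354 (R=-0.5000) → pose (0.1289, -2.7805, -0.5354)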